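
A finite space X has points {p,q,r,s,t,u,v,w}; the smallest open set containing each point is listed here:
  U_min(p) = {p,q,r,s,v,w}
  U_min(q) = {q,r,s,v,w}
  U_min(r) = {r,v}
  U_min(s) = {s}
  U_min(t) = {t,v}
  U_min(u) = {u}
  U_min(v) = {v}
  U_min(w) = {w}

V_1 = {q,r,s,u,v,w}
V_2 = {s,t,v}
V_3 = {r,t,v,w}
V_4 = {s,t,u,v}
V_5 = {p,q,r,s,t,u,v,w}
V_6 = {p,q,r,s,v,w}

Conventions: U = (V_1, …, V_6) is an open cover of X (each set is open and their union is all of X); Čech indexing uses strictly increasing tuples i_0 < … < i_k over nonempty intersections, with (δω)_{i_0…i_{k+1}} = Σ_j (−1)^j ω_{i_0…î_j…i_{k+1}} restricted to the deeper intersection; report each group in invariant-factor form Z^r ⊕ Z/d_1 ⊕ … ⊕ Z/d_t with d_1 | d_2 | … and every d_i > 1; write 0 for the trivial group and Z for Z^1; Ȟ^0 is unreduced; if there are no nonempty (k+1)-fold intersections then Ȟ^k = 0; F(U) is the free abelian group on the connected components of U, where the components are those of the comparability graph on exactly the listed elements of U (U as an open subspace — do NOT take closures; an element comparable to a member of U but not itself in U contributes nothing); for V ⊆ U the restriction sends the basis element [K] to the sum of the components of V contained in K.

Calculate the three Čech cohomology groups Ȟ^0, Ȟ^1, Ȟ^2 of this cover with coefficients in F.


cover nerve:
  V12={s,v} V13={r,v,w} V14={s,u,v} V15={q,r,s,u,v,w} V16={q,r,s,v,w} V23={t,v} V24={s,t,v} V25={s,t,v} V26={s,v} V34={t,v} V35={r,t,v,w} V36={r,v,w} V45={s,t,u,v} V46={s,v} V56={p,q,r,s,v,w}
  V123={v} V124={s,v} V125={s,v} V126={s,v} V134={v} V135={r,v,w} V136={r,v,w} V145={s,u,v} V146={s,v} V156={q,r,s,v,w} V234={t,v} V235={t,v} V236={v} V245={s,t,v} V246={s,v} V256={s,v} V345={t,v} V346={v} V356={r,v,w} V456={s,v}
  V1234={v} V1235={v} V1236={v} V1245={s,v} V1246={s,v} V1256={s,v} V1345={v} V1346={v} V1356={r,v,w} V1456={s,v} V2345={t,v} V2346={v} V2356={v} V2456={s,v} V3456={v}
  V12345={v} V12346={v} V12356={v} V12456={s,v} V13456={v} V23456={v}
  V123456={v}
components per intersection:
  V1: {q,r,s,v,w} {u}
  V2: {s} {t,v}
  V3: {r,t,v} {w}
  V4: {s} {t,v} {u}
  V5: {p,q,r,s,t,v,w} {u}
  V6: {p,q,r,s,v,w}
  V12: {s} {v}
  V13: {r,v} {w}
  V14: {s} {u} {v}
  V15: {q,r,s,v,w} {u}
  V16: {q,r,s,v,w}
  V23: {t,v}
  V24: {s} {t,v}
  V25: {s} {t,v}
  V26: {s} {v}
  V34: {t,v}
  V35: {r,t,v} {w}
  V36: {r,v} {w}
  V45: {s} {t,v} {u}
  V46: {s} {v}
  V56: {p,q,r,s,v,w}
  V123: {v}
  V124: {s} {v}
  V125: {s} {v}
  V126: {s} {v}
  V134: {v}
  V135: {r,v} {w}
  V136: {r,v} {w}
  V145: {s} {u} {v}
  V146: {s} {v}
  V156: {q,r,s,v,w}
  V234: {t,v}
  V235: {t,v}
  V236: {v}
  V245: {s} {t,v}
  V246: {s} {v}
  V256: {s} {v}
  V345: {t,v}
  V346: {v}
  V356: {r,v} {w}
  V456: {s} {v}
  V1234: {v}
  V1235: {v}
  V1236: {v}
  V1245: {s} {v}
  V1246: {s} {v}
  V1256: {s} {v}
  V1345: {v}
  V1346: {v}
  V1356: {r,v} {w}
  V1456: {s} {v}
  V2345: {t,v}
  V2346: {v}
  V2356: {v}
  V2456: {s} {v}
  V3456: {v}
  V12345: {v}
  V12346: {v}
  V12356: {v}
  V12456: {s} {v}
  V13456: {v}
  V23456: {v}
  V123456: {v}
C dims 12,28,33,21; δ0: rk 10, SNF 1^10; δ1: rk 18, SNF 1^18; δ2: rk 15, SNF 1^15
Ȟ^0: (12−10)−0=2 ⇒ Z^2
Ȟ^1: (28−18)−10=0 ⇒ 0
Ȟ^2: (33−15)−18=0 ⇒ 0

Ȟ^0 ≅ Z^2,  Ȟ^1 ≅ 0,  Ȟ^2 ≅ 0


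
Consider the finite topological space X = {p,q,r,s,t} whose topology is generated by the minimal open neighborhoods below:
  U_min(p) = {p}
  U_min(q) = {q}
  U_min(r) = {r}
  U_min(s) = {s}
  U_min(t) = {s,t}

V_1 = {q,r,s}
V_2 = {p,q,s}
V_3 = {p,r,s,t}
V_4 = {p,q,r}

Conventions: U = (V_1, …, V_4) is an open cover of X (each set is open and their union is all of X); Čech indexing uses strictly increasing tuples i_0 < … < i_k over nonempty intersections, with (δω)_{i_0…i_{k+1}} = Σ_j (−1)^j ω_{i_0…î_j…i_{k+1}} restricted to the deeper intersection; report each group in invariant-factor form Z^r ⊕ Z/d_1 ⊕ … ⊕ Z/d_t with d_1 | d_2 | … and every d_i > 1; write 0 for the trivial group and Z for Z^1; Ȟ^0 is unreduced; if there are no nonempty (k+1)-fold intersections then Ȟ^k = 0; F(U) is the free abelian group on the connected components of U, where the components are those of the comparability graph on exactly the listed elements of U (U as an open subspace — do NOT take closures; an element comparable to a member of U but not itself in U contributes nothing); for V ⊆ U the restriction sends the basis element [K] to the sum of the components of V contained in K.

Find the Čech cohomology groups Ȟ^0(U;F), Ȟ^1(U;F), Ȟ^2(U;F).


intersection data:
  V12={q,s} V13={r,s} V14={q,r} V23={p,s} V24={p,q} V34={p,r}
  V123={s} V124={q} V134={r} V234={p}
components per intersection:
  V1: {q} {r} {s}
  V2: {p} {q} {s}
  V3: {p} {r} {s,t}
  V4: {p} {q} {r}
  V12: {q} {s}
  V13: {r} {s}
  V14: {q} {r}
  V23: {p} {s}
  V24: {p} {q}
  V34: {p} {r}
  V123: {s}
  V124: {q}
  V134: {r}
  V234: {p}
C dims 12,12,4; δ0: rk 8, SNF 1^8; δ1: rk 4, SNF 1^4
Ȟ^0 = (12 − 8) − 0 = 4, so Ȟ^0 ≅ Z^4
Ȟ^1 = (12 − 4) − 8 = 0, so Ȟ^1 ≅ 0
Ȟ^2 = (4 − 0) − 4 = 0, so Ȟ^2 ≅ 0

Ȟ^0 ≅ Z^4; Ȟ^1 ≅ 0; Ȟ^2 ≅ 0


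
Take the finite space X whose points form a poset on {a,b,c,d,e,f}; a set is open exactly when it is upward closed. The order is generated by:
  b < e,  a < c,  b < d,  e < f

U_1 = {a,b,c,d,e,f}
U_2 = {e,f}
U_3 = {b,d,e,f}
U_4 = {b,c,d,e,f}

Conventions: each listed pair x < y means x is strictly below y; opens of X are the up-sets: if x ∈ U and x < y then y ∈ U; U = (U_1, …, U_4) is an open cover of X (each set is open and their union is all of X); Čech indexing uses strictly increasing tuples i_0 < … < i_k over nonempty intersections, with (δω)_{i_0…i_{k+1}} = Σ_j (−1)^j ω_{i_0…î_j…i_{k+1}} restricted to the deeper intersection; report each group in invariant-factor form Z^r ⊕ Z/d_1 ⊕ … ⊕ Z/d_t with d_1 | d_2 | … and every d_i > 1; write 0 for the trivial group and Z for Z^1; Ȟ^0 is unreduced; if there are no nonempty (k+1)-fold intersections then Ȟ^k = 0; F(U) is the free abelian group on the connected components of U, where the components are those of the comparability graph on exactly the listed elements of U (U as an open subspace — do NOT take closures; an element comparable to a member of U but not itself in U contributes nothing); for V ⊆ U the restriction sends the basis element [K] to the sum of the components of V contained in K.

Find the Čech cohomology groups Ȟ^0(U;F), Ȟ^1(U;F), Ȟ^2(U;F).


nonempty intersections:
  U12={e,f} U13={b,d,e,f} U14={b,c,d,e,f} U23={e,f} U24={e,f} U34={b,d,e,f}
  U123={e,f} U124={e,f} U134={b,d,e,f} U234={e,f}
  U1234={e,f}
components per intersection:
  U1: {a,c} {b,d,e,f}
  U2: {e,f}
  U3: {b,d,e,f}
  U4: {b,d,e,f} {c}
  U12: {e,f}
  U13: {b,d,e,f}
  U14: {b,d,e,f} {c}
  U23: {e,f}
  U24: {e,f}
  U34: {b,d,e,f}
  U123: {e,f}
  U124: {e,f}
  U134: {b,d,e,f}
  U234: {e,f}
  U1234: {e,f}
C dims 6,7,4,1; δ0: rk 4, SNF 1^4; δ1: rk 3, SNF 1^3; δ2: rk 1, SNF 1^1
Ȟ^0: (6−4)−0=2 ⇒ Z^2
Ȟ^1: (7−3)−4=0 ⇒ 0
Ȟ^2: (4−1)−3=0 ⇒ 0

Ȟ^0 ≅ Z^2, Ȟ^1 ≅ 0, Ȟ^2 ≅ 0


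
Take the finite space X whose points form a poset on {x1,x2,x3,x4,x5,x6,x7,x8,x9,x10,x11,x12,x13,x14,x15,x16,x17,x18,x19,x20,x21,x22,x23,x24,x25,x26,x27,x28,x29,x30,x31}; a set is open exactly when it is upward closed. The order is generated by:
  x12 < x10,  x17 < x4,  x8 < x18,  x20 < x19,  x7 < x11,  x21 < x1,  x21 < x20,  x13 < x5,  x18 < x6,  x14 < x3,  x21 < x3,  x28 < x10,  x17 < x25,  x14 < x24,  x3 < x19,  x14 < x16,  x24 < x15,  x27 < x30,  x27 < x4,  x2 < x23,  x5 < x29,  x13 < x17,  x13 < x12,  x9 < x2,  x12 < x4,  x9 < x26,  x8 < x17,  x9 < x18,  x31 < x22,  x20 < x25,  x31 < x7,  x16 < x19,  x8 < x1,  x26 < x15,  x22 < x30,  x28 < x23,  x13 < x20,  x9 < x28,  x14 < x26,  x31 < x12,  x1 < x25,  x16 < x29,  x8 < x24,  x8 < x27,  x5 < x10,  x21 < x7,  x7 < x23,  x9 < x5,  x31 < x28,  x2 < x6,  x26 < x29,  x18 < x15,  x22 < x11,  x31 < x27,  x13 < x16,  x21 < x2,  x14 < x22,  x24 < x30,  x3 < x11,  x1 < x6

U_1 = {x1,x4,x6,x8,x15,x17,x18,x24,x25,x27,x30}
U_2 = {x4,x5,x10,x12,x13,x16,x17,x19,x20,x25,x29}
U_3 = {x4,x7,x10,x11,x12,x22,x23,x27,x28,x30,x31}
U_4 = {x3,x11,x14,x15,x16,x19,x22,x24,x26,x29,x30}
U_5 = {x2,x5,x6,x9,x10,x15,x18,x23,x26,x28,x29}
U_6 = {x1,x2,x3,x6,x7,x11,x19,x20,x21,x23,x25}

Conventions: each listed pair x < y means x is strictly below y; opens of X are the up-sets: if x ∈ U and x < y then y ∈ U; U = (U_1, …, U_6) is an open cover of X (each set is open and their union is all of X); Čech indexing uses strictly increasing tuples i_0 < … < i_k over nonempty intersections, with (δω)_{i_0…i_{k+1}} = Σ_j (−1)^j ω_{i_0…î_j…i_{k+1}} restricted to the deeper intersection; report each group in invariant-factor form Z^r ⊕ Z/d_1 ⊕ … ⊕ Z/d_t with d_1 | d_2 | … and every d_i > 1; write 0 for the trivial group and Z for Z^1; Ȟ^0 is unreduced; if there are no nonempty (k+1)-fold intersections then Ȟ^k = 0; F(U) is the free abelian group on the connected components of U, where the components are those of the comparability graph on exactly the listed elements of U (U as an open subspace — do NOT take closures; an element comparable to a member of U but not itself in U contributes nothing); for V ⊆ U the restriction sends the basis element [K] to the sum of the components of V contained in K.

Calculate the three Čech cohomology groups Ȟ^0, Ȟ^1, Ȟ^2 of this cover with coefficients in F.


nonempty overlaps:
  U12={x4,x17,x25} U13={x4,x27,x30} U14={x15,x24,x30} U15={x6,x15,x18} U16={x1,x6,x25} U23={x4,x10,x12} U24={x16,x19,x29} U25={x5,x10,x29} U26={x19,x20,x25} U34={x11,x22,x30} U35={x10,x23,x28} U36={x7,x11,x23} U45={x15,x26,x29} U46={x3,x11,x19} U56={x2,x6,x23}
  U123={x4} U126={x25} U134={x30} U145={x15} U156={x6} U235={x10} U245={x29} U246={x19} U346={x11} U356={x23}
components per intersection:
  U1: {x1,x4,x6,x8,x15,x17,x18,x24,x25,x27,x30}
  U2: {x4,x5,x10,x12,x13,x16,x17,x19,x20,x25,x29}
  U3: {x4,x7,x10,x11,x12,x22,x23,x27,x28,x30,x31}
  U4: {x3,x11,x14,x15,x16,x19,x22,x24,x26,x29,x30}
  U5: {x2,x5,x6,x9,x10,x15,x18,x23,x26,x28,x29}
  U6: {x1,x2,x3,x6,x7,x11,x19,x20,x21,x23,x25}
  U12: {x4,x17,x25}
  U13: {x4,x27,x30}
  U14: {x15,x24,x30}
  U15: {x6,x15,x18}
  U16: {x1,x6,x25}
  U23: {x4,x10,x12}
  U24: {x16,x19,x29}
  U25: {x5,x10,x29}
  U26: {x19,x20,x25}
  U34: {x11,x22,x30}
  U35: {x10,x23,x28}
  U36: {x7,x11,x23}
  U45: {x15,x26,x29}
  U46: {x3,x11,x19}
  U56: {x2,x6,x23}
  U123: {x4}
  U126: {x25}
  U134: {x30}
  U145: {x15}
  U156: {x6}
  U235: {x10}
  U245: {x29}
  U246: {x19}
  U346: {x11}
  U356: {x23}
C dims 6,15,10; δ0: rk 5, SNF 1^5; δ1: rk 10, SNF 1^9·2
degree 0: 6−5−0 = 1 → Ȟ^0 ≅ Z
degree 1: 15−10−5 = 0 → Ȟ^1 ≅ 0
degree 2: 10−0−10 = 0 plus torsion [2] → Ȟ^2 ≅ Z/2

Ȟ^0 ≅ Z, Ȟ^1 ≅ 0 and Ȟ^2 ≅ Z/2


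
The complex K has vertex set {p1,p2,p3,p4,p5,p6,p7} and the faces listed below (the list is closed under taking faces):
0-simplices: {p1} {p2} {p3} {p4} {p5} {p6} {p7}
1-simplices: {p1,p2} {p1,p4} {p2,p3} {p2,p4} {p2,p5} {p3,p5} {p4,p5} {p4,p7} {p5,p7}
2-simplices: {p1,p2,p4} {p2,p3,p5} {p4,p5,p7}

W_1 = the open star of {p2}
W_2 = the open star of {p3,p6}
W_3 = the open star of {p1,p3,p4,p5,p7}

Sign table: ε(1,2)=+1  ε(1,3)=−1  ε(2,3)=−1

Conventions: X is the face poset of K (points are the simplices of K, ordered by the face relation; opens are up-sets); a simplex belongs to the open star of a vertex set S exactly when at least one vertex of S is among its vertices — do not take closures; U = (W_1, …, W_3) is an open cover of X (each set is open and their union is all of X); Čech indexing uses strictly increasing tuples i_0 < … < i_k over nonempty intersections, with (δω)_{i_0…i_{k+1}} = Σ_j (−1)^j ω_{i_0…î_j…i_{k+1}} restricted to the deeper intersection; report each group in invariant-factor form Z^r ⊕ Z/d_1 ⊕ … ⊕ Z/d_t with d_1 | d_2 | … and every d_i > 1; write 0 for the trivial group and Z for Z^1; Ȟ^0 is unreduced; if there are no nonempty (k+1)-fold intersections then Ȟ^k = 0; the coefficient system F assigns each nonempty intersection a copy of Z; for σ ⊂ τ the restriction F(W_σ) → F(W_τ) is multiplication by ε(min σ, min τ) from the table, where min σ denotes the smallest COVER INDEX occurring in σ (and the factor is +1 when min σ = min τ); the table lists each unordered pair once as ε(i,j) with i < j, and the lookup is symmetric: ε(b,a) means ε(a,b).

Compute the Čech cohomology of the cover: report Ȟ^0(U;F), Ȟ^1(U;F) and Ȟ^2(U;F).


Ȟ^0 ≅ Z,  Ȟ^1 ≅ 0,  Ȟ^2 ≅ 0

nonempty intersections:
  W1={{p2},{p1,p2},{p2,p3},{p2,p4},{p2,p5},{p1,p2,p4},{p2,p3,p5}} W2={{p3},{p6},{p2,p3},{p3,p5},{p2,p3,p5}} W3={{p1},{p3},{p4},{p5},{p7},{p1,p2},{p1,p4},{p2,p3},{p2,p4},{p2,p5},{p3,p5},{p4,p5},{p4,p7},{p5,p7},{p1,p2,p4},{p2,p3,p5},{p4,p5,p7}}
  W12={{p2,p3},{p2,p3,p5}} W13={{p1,p2},{p2,p3},{p2,p4},{p2,p5},{p1,p2,p4},{p2,p3,p5}} W23={{p3},{p2,p3},{p3,p5},{p2,p3,p5}}
  W123={{p2,p3},{p2,p3,p5}}
C dims 3,3,1; δ0: rk 2, SNF 1^2; δ1: rk 1, SNF 1^1
Ȟ^0: (3−2)−0=1 ⇒ Z
Ȟ^1: (3−1)−2=0 ⇒ 0
Ȟ^2: (1−0)−1=0 ⇒ 0


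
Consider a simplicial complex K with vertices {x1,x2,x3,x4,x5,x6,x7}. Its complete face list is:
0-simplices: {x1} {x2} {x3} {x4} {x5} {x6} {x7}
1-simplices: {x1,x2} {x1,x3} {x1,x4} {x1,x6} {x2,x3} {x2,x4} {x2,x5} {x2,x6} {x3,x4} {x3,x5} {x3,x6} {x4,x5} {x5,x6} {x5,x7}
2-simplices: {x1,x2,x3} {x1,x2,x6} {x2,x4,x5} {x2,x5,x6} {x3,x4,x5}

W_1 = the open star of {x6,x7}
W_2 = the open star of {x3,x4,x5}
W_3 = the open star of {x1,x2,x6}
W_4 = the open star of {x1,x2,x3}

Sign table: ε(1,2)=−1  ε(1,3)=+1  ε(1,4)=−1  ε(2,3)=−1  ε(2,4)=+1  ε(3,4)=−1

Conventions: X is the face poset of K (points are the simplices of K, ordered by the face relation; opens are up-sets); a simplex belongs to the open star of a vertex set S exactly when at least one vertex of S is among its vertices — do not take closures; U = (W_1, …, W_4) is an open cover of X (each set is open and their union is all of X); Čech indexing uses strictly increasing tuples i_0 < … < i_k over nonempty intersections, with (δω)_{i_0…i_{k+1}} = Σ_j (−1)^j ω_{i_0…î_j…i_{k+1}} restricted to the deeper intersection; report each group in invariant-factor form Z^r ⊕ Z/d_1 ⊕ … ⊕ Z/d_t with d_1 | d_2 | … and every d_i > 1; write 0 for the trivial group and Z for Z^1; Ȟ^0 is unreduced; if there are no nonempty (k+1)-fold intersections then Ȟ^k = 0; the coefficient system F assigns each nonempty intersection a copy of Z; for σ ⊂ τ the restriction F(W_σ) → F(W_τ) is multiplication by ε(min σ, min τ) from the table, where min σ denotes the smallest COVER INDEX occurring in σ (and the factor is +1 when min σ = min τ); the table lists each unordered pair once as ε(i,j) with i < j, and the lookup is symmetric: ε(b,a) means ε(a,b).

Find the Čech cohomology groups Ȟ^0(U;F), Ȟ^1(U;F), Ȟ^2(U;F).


nerve of the cover:
  W1={{x6},{x7},{x1,x6},{x2,x6},{x3,x6},{x5,x6},{x5,x7},{x1,x2,x6},{x2,x5,x6}} W2={{x3},{x4},{x5},{x1,x3},{x1,x4},{x2,x3},{x2,x4},{x2,x5},{x3,x4},{x3,x5},{x3,x6},{x4,x5},{x5,x6},{x5,x7},{x1,x2,x3},{x2,x4,x5},{x2,x5,x6},{x3,x4,x5}} W3={{x1},{x2},{x6},{x1,x2},{x1,x3},{x1,x4},{x1,x6},{x2,x3},{x2,x4},{x2,x5},{x2,x6},{x3,x6},{x5,x6},{x1,x2,x3},{x1,x2,x6},{x2,x4,x5},{x2,x5,x6}} W4={{x1},{x2},{x3},{x1,x2},{x1,x3},{x1,x4},{x1,x6},{x2,x3},{x2,x4},{x2,x5},{x2,x6},{x3,x4},{x3,x5},{x3,x6},{x1,x2,x3},{x1,x2,x6},{x2,x4,x5},{x2,x5,x6},{x3,x4,x5}}
  W12={{x3,x6},{x5,x6},{x5,x7},{x2,x5,x6}} W13={{x6},{x1,x6},{x2,x6},{x3,x6},{x5,x6},{x1,x2,x6},{x2,x5,x6}} W14={{x1,x6},{x2,x6},{x3,x6},{x1,x2,x6},{x2,x5,x6}} W23={{x1,x3},{x1,x4},{x2,x3},{x2,x4},{x2,x5},{x3,x6},{x5,x6},{x1,x2,x3},{x2,x4,x5},{x2,x5,x6}} W24={{x3},{x1,x3},{x1,x4},{x2,x3},{x2,x4},{x2,x5},{x3,x4},{x3,x5},{x3,x6},{x1,x2,x3},{x2,x4,x5},{x2,x5,x6},{x3,x4,x5}} W34={{x1},{x2},{x1,x2},{x1,x3},{x1,x4},{x1,x6},{x2,x3},{x2,x4},{x2,x5},{x2,x6},{x3,x6},{x1,x2,x3},{x1,x2,x6},{x2,x4,x5},{x2,x5,x6}}
  W123={{x3,x6},{x5,x6},{x2,x5,x6}} W124={{x3,x6},{x2,x5,x6}} W134={{x1,x6},{x2,x6},{x3,x6},{x1,x2,x6},{x2,x5,x6}} W234={{x1,x3},{x1,x4},{x2,x3},{x2,x4},{x2,x5},{x3,x6},{x1,x2,x3},{x2,x4,x5},{x2,x5,x6}}
  W1234={{x3,x6},{x2,x5,x6}}
C dims 4,6,4,1; δ0: rk 3, SNF 1^3; δ1: rk 3, SNF 1^3; δ2: rk 1, SNF 1^1
Ȟ^0 = (4 − 3) − 0 = 1, so Ȟ^0 ≅ Z
Ȟ^1 = (6 − 3) − 3 = 0, so Ȟ^1 ≅ 0
Ȟ^2 = (4 − 1) − 3 = 0, so Ȟ^2 ≅ 0

Ȟ^0(U;F) ≅ Z, Ȟ^1(U;F) ≅ 0 and Ȟ^2(U;F) ≅ 0


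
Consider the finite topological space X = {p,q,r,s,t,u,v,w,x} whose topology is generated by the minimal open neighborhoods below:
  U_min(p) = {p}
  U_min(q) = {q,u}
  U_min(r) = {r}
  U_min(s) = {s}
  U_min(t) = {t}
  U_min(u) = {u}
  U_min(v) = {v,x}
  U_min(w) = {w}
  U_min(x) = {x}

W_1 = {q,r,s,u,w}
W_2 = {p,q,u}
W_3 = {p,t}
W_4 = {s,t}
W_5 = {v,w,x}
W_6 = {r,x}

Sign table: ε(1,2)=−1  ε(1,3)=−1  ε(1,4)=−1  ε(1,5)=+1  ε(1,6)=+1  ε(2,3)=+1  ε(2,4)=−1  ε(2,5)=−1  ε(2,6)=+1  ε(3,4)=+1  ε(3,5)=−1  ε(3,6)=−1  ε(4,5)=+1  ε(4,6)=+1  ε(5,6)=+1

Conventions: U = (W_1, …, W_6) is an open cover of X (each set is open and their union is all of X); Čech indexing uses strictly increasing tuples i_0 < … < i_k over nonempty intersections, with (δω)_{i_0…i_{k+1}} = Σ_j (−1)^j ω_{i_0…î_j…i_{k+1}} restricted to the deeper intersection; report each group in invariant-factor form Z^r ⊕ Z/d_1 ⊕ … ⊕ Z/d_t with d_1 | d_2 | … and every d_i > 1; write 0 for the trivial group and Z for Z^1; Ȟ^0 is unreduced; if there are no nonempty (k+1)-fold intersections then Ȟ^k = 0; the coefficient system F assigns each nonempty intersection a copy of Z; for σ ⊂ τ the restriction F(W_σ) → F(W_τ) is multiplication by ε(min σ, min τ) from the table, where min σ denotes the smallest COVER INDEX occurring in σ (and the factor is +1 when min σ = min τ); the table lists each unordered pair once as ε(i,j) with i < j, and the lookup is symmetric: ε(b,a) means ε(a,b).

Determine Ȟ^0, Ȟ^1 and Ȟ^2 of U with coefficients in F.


nonempty intersections:
  W12={q,u} W14={s} W15={w} W16={r} W23={p} W34={t} W56={x}
C dims 6,7; δ0: rk 5, SNF 1^5
Ȟ^0: (6−5)−0=1 ⇒ Z
Ȟ^1: (7−0)−5=2 ⇒ Z^2
Ȟ^2: (0−0)−0=0 ⇒ 0

Ȟ^0 ≅ Z; Ȟ^1 ≅ Z^2; Ȟ^2 ≅ 0


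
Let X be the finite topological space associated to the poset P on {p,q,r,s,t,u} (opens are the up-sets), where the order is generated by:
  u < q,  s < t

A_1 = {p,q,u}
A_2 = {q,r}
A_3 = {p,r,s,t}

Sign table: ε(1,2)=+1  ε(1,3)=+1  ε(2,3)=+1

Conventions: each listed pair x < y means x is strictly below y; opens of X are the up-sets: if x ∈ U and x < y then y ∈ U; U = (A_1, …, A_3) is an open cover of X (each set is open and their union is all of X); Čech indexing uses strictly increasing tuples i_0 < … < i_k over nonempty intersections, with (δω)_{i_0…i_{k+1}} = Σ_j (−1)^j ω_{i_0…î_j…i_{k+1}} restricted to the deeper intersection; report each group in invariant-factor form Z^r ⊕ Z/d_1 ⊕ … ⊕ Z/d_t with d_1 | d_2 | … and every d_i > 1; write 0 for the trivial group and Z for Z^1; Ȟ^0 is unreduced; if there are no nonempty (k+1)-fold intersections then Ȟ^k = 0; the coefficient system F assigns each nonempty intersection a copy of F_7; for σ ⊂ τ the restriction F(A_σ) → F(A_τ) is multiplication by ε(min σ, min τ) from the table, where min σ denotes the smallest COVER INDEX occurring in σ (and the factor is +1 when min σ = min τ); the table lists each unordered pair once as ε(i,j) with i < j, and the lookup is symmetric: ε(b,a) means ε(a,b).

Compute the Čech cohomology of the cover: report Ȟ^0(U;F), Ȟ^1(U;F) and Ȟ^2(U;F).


Ȟ^0 = Z/7, Ȟ^1 = Z/7 and Ȟ^2 = 0

nerve simplices:
  A12={q} A13={p} A23={r}
C dims 3,3; δ0: rk_F7 2
degree 0: 3−2−0 = 1 → Ȟ^0 ≅ Z/7
degree 1: 3−0−2 = 1 → Ȟ^1 ≅ Z/7
degree 2: 0−0−0 = 0 → Ȟ^2 ≅ 0


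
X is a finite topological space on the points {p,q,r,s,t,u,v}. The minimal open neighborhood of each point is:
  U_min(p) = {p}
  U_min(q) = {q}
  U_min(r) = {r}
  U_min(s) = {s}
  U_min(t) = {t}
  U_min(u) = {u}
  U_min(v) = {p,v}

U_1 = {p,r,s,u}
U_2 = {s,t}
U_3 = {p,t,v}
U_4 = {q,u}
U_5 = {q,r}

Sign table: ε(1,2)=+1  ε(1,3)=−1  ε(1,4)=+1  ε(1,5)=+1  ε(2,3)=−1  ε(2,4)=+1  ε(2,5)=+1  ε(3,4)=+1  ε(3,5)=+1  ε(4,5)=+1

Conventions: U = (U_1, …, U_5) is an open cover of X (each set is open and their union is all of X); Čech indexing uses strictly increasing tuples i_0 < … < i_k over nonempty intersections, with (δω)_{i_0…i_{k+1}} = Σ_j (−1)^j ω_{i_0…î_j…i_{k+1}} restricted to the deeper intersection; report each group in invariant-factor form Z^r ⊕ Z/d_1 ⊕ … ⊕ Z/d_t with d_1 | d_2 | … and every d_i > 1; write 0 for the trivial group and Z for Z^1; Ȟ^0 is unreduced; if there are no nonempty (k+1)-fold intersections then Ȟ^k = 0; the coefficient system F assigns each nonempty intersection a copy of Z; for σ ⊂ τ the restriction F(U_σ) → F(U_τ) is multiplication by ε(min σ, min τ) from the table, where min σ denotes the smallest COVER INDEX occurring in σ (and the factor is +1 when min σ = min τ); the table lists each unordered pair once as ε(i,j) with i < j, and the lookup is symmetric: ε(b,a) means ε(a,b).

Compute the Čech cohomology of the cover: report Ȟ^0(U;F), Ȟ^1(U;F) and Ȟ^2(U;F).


nonempty intersections:
  U12={s} U13={p} U14={u} U15={r} U23={t} U45={q}
C dims 5,6; δ0: rk 4, SNF 1^4
Ȟ^0: (5−4)−0=1 ⇒ Z
Ȟ^1: (6−0)−4=2 ⇒ Z^2
Ȟ^2: (0−0)−0=0 ⇒ 0

Ȟ^0 = Z,  Ȟ^1 = Z^2,  Ȟ^2 = 0


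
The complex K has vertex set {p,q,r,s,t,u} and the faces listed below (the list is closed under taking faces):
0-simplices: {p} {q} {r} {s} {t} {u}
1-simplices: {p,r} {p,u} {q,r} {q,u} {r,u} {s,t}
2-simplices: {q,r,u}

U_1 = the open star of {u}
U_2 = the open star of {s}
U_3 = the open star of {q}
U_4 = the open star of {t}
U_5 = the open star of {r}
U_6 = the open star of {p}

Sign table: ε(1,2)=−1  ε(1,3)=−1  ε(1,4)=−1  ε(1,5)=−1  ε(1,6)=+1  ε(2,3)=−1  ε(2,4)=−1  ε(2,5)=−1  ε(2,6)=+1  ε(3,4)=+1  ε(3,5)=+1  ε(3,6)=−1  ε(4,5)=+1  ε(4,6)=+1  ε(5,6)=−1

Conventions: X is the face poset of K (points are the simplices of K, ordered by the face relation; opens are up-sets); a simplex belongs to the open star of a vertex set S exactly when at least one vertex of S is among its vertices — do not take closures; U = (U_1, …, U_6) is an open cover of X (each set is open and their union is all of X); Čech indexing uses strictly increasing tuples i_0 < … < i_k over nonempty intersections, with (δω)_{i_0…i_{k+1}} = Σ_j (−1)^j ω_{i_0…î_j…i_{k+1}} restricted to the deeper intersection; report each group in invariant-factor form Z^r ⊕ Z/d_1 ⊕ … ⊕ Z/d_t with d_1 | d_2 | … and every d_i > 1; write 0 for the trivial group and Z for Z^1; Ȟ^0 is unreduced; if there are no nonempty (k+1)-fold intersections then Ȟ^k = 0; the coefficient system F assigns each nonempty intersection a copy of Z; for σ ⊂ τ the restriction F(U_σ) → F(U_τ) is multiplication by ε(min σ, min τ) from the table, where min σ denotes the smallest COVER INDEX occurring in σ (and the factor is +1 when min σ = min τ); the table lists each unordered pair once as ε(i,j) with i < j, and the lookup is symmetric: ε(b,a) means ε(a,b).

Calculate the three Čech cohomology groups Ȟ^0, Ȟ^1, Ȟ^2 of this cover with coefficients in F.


Ȟ^0 = Z^2,  Ȟ^1 = Z,  Ȟ^2 = 0

nonempty overlaps:
  U1={{u},{p,u},{q,u},{r,u},{q,r,u}} U2={{s},{s,t}} U3={{q},{q,r},{q,u},{q,r,u}} U4={{t},{s,t}} U5={{r},{p,r},{q,r},{r,u},{q,r,u}} U6={{p},{p,r},{p,u}}
  U13={{q,u},{q,r,u}} U15={{r,u},{q,r,u}} U16={{p,u}} U24={{s,t}} U35={{q,r},{q,r,u}} U56={{p,r}}
  U135={{q,r,u}}
C dims 6,6,1; δ0: rk 4, SNF 1^4; δ1: rk 1, SNF 1^1
degree 0: 6−4−0 = 2 → Ȟ^0 ≅ Z^2
degree 1: 6−1−4 = 1 → Ȟ^1 ≅ Z
degree 2: 1−0−1 = 0 → Ȟ^2 ≅ 0


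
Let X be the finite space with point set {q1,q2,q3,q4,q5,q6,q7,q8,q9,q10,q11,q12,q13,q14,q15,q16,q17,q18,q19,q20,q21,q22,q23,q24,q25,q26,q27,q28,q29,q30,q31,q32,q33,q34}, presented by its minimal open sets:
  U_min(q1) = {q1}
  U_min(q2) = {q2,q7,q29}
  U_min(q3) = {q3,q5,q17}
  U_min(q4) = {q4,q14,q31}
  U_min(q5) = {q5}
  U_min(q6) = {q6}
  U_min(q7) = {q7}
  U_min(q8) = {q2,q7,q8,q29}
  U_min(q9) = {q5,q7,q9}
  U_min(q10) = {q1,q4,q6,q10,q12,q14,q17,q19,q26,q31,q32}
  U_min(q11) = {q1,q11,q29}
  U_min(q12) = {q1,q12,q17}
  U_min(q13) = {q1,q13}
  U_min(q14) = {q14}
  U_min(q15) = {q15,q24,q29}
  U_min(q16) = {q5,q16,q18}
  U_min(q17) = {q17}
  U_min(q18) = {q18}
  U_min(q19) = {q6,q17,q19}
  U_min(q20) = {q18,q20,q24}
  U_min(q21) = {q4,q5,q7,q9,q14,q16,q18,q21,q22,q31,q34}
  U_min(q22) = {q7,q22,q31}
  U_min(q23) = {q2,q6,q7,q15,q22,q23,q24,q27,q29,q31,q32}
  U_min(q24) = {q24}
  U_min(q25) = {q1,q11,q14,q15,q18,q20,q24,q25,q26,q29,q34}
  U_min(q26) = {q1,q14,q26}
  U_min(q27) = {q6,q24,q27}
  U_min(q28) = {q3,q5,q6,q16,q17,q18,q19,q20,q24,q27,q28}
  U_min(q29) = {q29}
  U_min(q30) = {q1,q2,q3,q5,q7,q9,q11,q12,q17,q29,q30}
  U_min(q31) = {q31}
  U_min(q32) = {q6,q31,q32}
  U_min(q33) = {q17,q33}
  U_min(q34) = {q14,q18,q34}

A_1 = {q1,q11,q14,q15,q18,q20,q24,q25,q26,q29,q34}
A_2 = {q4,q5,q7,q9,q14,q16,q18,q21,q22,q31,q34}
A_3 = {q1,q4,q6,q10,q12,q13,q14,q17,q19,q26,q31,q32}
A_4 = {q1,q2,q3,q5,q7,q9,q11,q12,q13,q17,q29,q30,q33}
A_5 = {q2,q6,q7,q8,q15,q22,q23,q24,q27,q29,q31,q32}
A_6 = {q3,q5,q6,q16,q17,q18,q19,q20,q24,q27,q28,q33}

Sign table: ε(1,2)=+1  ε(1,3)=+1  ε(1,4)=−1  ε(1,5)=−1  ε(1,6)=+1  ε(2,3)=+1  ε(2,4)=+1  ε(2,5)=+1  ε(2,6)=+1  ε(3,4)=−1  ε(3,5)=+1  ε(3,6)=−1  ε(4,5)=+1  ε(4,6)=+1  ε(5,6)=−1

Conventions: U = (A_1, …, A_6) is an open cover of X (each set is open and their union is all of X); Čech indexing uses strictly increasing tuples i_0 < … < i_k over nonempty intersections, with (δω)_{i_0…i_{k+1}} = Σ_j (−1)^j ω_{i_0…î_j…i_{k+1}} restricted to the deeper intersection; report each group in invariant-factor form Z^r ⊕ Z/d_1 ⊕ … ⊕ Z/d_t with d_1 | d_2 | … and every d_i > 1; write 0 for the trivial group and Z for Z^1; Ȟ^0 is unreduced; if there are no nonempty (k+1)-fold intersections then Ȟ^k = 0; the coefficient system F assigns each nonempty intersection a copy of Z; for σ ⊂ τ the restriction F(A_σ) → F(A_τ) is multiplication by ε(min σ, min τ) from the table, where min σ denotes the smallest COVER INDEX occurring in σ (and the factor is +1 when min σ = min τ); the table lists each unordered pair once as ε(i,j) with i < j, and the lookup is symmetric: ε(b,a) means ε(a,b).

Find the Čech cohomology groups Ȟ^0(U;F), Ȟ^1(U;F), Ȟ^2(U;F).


cover nerve:
  A12={q14,q18,q34} A13={q1,q14,q26} A14={q1,q11,q29} A15={q15,q24,q29} A16={q18,q20,q24} A23={q4,q14,q31} A24={q5,q7,q9} A25={q7,q22,q31} A26={q5,q16,q18} A34={q1,q12,q13,q17} A35={q6,q31,q32} A36={q6,q17,q19} A45={q2,q7,q29} A46={q3,q5,q17,q33} A56={q6,q24,q27}
  A123={q14} A126={q18} A134={q1} A145={q29} A156={q24} A235={q31} A245={q7} A246={q5} A346={q17} A356={q6}
C dims 6,15,10; δ0: rk 6, SNF 1^5·2; δ1: rk 9, SNF 1^9
Ȟ^0: (6−6)−0=0 ⇒ 0
Ȟ^1: (15−9)−6=0 plus torsion [2] ⇒ Z/2
Ȟ^2: (10−0)−9=1 ⇒ Z

Ȟ^0 = 0, Ȟ^1 = Z/2 and Ȟ^2 = Z


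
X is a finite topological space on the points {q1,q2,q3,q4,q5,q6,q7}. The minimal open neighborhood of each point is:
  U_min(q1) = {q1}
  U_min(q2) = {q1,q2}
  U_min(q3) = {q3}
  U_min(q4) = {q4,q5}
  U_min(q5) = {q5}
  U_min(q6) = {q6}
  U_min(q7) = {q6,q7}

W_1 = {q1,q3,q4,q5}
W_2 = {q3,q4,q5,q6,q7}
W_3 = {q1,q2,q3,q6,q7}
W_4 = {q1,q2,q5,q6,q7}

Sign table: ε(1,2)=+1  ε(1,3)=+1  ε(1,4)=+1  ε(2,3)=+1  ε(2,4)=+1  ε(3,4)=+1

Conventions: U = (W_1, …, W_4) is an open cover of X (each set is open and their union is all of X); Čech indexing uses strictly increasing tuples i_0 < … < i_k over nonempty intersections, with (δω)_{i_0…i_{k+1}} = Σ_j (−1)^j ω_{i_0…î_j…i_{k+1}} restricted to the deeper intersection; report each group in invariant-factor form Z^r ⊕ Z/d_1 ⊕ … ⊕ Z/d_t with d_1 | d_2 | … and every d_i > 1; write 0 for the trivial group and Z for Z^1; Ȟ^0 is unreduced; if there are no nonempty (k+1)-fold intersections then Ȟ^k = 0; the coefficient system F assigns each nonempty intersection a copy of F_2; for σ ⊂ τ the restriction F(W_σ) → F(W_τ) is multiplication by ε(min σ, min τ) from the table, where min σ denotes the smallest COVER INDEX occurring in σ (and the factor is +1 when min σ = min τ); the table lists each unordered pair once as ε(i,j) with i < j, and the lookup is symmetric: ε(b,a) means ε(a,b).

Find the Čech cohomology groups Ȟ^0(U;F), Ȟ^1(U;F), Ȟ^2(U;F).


cover nerve:
  W12={q3,q4,q5} W13={q1,q3} W14={q1,q5} W23={q3,q6,q7} W24={q5,q6,q7} W34={q1,q2,q6,q7}
  W123={q3} W124={q5} W134={q1} W234={q6,q7}
C dims 4,6,4; δ0: rk_F2 3; δ1: rk_F2 3
Ȟ^0: (4−3)−0=1 ⇒ Z/2
Ȟ^1: (6−3)−3=0 ⇒ 0
Ȟ^2: (4−0)−3=1 ⇒ Z/2

Ȟ^0 ≅ Z/2, Ȟ^1 ≅ 0, Ȟ^2 ≅ Z/2


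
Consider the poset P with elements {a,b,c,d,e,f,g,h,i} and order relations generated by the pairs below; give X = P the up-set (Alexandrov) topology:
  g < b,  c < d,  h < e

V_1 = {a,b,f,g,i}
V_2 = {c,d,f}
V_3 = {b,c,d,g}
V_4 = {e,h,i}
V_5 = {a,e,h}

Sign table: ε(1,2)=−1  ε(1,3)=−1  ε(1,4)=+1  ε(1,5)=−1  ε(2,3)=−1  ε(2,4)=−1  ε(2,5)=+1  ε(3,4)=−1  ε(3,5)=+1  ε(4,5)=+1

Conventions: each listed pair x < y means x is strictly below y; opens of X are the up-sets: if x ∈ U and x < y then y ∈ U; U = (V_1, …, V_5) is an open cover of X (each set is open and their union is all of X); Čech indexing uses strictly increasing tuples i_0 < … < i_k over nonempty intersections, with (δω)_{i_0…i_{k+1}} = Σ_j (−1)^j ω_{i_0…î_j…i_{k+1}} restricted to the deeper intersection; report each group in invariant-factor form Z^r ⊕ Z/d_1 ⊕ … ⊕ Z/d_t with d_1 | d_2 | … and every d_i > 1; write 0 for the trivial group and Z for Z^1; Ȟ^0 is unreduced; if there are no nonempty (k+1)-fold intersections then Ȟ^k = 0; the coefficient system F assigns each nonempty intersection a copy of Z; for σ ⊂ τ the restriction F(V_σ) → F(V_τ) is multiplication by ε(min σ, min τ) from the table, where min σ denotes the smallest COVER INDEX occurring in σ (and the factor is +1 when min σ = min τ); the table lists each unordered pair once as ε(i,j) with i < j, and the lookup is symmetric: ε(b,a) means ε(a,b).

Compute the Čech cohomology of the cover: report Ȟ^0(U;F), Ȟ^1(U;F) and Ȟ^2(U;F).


Ȟ^0 ≅ 0; Ȟ^1 ≅ Z ⊕ Z/2; Ȟ^2 ≅ 0

nonempty overlaps:
  V12={f} V13={b,g} V14={i} V15={a} V23={c,d} V45={e,h}
C dims 5,6; δ0: rk 5, SNF 1^4·2
degree 0: 5−5−0 = 0 → Ȟ^0 ≅ 0
degree 1: 6−0−5 = 1 plus torsion [2] → Ȟ^1 ≅ Z ⊕ Z/2
degree 2: 0−0−0 = 0 → Ȟ^2 ≅ 0


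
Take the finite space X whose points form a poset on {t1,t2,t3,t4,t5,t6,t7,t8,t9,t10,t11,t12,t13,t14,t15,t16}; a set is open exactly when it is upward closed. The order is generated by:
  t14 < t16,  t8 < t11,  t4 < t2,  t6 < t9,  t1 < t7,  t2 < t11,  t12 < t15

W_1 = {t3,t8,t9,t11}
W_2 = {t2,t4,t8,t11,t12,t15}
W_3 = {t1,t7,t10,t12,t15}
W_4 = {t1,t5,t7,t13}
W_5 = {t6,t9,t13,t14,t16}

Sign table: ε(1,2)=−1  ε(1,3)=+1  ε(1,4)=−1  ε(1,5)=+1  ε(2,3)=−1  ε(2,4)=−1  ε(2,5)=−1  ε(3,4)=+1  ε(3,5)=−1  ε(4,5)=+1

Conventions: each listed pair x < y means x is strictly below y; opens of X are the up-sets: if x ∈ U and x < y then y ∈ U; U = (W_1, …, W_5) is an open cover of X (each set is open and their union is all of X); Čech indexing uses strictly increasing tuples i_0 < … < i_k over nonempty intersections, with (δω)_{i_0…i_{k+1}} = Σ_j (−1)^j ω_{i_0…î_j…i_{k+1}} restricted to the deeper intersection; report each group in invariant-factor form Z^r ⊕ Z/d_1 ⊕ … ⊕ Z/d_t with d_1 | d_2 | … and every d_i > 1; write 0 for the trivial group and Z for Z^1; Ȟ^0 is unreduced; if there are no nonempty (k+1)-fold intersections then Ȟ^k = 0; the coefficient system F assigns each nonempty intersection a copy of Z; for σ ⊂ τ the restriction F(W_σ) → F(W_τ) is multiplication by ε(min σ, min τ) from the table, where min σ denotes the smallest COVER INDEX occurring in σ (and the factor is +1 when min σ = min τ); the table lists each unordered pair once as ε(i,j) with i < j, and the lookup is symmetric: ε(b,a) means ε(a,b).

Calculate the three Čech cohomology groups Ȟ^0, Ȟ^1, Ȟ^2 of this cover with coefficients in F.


nerve of the cover:
  W12={t8,t11} W15={t9} W23={t12,t15} W34={t1,t7} W45={t13}
C dims 5,5; δ0: rk 4, SNF 1^4
Ȟ^0 = (5 − 4) − 0 = 1, so Ȟ^0 ≅ Z
Ȟ^1 = (5 − 0) − 4 = 1, so Ȟ^1 ≅ Z
Ȟ^2 = (0 − 0) − 0 = 0, so Ȟ^2 ≅ 0

Ȟ^0 = Z,  Ȟ^1 = Z,  Ȟ^2 = 0


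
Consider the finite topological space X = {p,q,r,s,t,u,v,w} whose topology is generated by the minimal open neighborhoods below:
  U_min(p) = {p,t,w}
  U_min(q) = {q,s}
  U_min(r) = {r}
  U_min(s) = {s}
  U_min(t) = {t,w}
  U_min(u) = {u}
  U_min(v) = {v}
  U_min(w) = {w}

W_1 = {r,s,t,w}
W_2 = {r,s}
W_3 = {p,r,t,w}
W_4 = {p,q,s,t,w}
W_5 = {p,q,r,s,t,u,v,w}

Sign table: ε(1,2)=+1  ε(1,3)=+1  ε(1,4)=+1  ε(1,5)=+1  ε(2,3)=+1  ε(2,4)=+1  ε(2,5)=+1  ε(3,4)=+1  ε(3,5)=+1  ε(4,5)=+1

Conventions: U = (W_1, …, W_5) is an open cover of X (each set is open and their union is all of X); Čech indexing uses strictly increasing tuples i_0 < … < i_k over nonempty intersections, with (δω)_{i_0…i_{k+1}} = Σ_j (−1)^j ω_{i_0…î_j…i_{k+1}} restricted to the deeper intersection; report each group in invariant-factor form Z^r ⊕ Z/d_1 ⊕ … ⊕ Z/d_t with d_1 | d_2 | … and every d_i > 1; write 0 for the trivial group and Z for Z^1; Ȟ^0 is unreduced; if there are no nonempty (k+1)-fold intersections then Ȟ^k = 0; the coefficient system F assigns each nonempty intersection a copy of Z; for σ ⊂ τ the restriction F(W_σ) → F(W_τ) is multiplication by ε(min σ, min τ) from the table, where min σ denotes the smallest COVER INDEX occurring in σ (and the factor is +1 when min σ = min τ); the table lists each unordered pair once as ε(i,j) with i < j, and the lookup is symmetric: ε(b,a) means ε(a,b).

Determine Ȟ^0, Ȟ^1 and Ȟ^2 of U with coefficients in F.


nonempty overlaps:
  W12={r,s} W13={r,t,w} W14={s,t,w} W15={r,s,t,w} W23={r} W24={s} W25={r,s} W34={p,t,w} W35={p,r,t,w} W45={p,q,s,t,w}
  W123={r} W124={s} W125={r,s} W134={t,w} W135={r,t,w} W145={s,t,w} W235={r} W245={s} W345={p,t,w}
  W1235={r} W1245={s} W1345={t,w}
C dims 5,10,9,3; δ0: rk 4, SNF 1^4; δ1: rk 6, SNF 1^6; δ2: rk 3, SNF 1^3
degree 0: 5−4−0 = 1 → Ȟ^0 ≅ Z
degree 1: 10−6−4 = 0 → Ȟ^1 ≅ 0
degree 2: 9−3−6 = 0 → Ȟ^2 ≅ 0

Ȟ^0(U;F) ≅ Z,  Ȟ^1(U;F) ≅ 0,  Ȟ^2(U;F) ≅ 0


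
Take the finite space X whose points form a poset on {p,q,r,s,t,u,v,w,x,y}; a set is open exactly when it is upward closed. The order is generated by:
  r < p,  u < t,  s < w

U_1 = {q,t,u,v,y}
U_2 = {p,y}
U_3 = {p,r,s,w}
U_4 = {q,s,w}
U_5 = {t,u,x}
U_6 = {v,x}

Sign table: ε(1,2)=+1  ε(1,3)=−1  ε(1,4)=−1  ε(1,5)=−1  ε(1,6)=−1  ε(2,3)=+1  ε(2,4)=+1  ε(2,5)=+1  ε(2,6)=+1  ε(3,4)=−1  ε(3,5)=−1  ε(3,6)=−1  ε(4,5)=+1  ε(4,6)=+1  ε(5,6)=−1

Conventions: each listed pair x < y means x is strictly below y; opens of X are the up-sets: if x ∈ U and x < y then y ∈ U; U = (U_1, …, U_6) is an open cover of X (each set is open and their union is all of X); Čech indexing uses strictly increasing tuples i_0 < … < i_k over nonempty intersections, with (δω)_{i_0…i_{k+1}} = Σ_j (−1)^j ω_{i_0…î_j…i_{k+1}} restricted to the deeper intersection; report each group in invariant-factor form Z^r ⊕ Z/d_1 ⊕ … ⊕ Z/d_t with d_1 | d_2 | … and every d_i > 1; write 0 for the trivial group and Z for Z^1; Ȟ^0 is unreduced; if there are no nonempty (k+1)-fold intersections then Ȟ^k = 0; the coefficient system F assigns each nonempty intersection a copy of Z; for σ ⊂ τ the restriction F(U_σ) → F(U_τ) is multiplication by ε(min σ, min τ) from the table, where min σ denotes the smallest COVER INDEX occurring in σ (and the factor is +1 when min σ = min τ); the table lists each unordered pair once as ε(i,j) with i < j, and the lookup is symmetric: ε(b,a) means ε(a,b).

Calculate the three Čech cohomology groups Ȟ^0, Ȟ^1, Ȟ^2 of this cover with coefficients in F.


cover nerve:
  U12={y} U14={q} U15={t,u} U16={v} U23={p} U34={s,w} U56={x}
C dims 6,7; δ0: rk 6, SNF 1^5·2
Ȟ^0: (6−6)−0=0 ⇒ 0
Ȟ^1: (7−0)−6=1 plus torsion [2] ⇒ Z ⊕ Z/2
Ȟ^2: (0−0)−0=0 ⇒ 0

Ȟ^0 = 0,  Ȟ^1 = Z ⊕ Z/2,  Ȟ^2 = 0


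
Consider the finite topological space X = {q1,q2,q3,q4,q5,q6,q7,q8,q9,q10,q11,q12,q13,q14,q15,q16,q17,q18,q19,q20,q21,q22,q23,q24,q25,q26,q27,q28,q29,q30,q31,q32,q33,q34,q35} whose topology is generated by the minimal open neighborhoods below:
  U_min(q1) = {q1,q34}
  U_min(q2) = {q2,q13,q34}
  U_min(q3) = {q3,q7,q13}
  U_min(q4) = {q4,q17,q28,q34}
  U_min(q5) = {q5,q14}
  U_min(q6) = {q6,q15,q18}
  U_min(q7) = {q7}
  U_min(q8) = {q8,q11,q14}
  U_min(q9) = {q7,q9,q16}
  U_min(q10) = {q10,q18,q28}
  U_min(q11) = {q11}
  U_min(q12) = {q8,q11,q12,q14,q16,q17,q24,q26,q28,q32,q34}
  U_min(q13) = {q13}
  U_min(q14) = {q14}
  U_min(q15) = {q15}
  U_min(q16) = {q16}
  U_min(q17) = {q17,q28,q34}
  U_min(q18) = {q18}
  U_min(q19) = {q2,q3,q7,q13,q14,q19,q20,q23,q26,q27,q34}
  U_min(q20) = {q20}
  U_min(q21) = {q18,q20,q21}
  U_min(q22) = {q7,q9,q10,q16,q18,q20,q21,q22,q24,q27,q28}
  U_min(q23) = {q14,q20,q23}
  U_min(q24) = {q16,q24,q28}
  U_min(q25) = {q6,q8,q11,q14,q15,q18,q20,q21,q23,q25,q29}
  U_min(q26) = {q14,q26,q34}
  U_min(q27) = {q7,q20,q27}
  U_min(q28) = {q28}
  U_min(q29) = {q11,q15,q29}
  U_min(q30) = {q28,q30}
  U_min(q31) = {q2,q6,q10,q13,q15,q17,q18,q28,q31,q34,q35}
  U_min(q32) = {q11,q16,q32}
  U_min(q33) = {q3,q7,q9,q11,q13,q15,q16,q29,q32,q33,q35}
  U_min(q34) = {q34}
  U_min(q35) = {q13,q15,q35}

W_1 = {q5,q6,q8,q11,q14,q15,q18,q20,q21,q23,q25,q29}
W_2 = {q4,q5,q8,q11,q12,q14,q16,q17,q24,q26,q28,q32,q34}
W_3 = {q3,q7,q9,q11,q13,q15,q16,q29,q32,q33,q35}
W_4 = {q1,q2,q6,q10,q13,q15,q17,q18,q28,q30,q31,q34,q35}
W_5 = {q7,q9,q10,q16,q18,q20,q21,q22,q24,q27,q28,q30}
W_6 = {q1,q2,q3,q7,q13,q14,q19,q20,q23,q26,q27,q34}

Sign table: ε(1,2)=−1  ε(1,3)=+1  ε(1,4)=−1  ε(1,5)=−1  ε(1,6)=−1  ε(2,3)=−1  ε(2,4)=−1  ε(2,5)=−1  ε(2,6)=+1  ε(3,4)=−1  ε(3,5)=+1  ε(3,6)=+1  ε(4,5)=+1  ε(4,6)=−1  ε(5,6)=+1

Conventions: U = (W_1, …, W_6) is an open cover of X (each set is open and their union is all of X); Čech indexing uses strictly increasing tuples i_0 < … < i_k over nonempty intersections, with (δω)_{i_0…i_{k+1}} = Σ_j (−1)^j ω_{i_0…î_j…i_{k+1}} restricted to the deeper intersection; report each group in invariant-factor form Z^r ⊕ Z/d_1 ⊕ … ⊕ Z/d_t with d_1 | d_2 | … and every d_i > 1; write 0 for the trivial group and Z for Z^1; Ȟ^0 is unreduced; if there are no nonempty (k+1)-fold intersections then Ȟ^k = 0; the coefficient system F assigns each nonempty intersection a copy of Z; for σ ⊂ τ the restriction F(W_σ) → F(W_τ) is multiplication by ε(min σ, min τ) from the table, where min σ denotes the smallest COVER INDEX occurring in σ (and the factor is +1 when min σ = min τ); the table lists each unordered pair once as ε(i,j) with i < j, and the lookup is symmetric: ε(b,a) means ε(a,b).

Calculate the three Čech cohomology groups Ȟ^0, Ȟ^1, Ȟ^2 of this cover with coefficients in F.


Ȟ^0 = 0; Ȟ^1 = Z/2; Ȟ^2 = Z

intersection data:
  W12={q5,q8,q11,q14} W13={q11,q15,q29} W14={q6,q15,q18} W15={q18,q20,q21} W16={q14,q20,q23} W23={q11,q16,q32} W24={q17,q28,q34} W25={q16,q24,q28} W26={q14,q26,q34} W34={q13,q15,q35} W35={q7,q9,q16} W36={q3,q7,q13} W45={q10,q18,q28,q30} W46={q1,q2,q13,q34} W56={q7,q20,q27}
  W123={q11} W126={q14} W134={q15} W145={q18} W156={q20} W235={q16} W245={q28} W246={q34} W346={q13} W356={q7}
C dims 6,15,10; δ0: rk 6, SNF 1^5·2; δ1: rk 9, SNF 1^9
Ȟ^0 = (6 − 6) − 0 = 0, so Ȟ^0 ≅ 0
Ȟ^1 = (15 − 9) − 6 = 0 plus torsion [2], so Ȟ^1 ≅ Z/2
Ȟ^2 = (10 − 0) − 9 = 1, so Ȟ^2 ≅ Z
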